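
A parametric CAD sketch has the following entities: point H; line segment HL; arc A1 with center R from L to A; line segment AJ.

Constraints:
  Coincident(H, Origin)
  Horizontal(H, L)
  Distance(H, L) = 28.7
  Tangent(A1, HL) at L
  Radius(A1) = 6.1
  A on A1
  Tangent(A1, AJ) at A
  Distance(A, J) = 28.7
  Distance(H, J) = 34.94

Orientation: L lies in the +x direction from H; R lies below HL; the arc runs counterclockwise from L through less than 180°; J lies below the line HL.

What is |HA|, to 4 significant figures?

23.27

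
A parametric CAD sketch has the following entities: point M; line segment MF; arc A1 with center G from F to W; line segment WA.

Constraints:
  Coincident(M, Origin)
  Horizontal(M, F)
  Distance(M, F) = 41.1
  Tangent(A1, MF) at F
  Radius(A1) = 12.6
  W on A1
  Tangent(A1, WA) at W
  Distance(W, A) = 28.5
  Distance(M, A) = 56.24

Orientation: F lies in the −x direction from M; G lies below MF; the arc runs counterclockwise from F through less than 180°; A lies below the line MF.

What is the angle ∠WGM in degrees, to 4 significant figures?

163.5°

Checks: ∠(GF, FM) = 90.00° ✓; |GF| = 12.60 ✓; |GW| = 12.60 ✓; ∠(GW, WA) = 90.00° ✓; |WA| = 28.50 ✓; |MA| = 56.24 ✓.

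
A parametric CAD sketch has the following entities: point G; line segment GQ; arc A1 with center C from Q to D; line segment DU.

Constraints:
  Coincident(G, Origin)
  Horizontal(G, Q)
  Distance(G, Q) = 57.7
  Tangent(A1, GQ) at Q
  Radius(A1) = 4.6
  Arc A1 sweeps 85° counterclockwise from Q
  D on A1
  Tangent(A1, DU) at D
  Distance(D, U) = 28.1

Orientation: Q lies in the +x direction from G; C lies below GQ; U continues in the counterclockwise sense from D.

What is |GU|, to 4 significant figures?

60.03

G is at the origin; G and Q share the same y with |GQ| = 57.7 and Q on the +x side, so Q = (57.70, 0.000). Since A1 is tangent to GQ there, CQ ⟂ GQ, so C = Q + (0, -4.6) = (57.70, -4.600). On A1, Q sits at bearing 90° from C; an 85° counterclockwise sweep puts D at bearing 175°, so D = C + 4.6·(cos 175°, sin 175°) = (53.12, -4.199). The tangent condition forces CD to be normal to DU, so DU runs along (−sin 175°, cos 175°); with |DU| = 28.1, U = (50.67, -32.19). Then |GU| = |U − G| = 60.03.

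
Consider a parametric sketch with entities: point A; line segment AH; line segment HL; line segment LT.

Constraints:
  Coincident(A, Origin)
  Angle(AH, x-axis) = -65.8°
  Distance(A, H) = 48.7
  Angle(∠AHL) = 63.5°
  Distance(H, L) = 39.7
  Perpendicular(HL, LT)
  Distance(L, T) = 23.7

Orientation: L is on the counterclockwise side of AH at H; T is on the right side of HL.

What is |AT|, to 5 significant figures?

69.642

∠AHL = 63.5°, so HL runs at -65.8° + (180° − 63.5°) = 50.700° from the x-axis; with |HL| = 39.7, L = H + 39.7·(cos 50.700°, sin 50.700°) = (45.108, -13.699). The perpendicularity gives LT at right angles to HL; with |LT| = 23.7 on the right of HL, T = L + 23.7·(0.77384, -0.63338) = (63.448, -28.710). Then |AT| = |T − A| = 69.642.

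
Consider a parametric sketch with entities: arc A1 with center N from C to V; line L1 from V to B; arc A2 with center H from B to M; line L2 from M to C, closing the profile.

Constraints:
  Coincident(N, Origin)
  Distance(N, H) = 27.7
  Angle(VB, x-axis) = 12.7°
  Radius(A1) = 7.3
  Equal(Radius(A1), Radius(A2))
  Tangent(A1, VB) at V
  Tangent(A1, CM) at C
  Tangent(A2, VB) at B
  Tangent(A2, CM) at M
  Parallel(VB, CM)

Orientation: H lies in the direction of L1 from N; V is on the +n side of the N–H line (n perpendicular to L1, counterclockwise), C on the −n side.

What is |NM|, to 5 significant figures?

28.646

The slot axis is L1's direction at 12.7°, so u = (cos 12.7°, sin 12.7°) = (0.97553, 0.21985) and n = (−sin 12.7°, cos 12.7°) = (-0.21985, 0.97553). N is at the origin and H lies 27.7 along u from N, so H = 27.7·u = (27.022, 6.0897). Tangency of A1 to both parallel lines with radius 7.3 puts V and C at N ± 7.3·n: V = (-1.6049, 7.1214), C = (1.6049, -7.1214). Equal radii place B and M the same way about H: B = H + 7.3·n = (25.417, 13.211), M = H − 7.3·n = (28.627, -1.0317). Then |NM| = |M − N| = 28.646.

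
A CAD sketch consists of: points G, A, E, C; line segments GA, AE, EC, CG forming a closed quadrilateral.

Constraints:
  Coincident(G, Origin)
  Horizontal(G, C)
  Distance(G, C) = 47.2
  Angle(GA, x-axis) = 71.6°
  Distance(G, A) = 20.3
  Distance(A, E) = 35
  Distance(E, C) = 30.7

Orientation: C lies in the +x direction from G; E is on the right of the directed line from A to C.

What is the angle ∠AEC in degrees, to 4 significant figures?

86.47°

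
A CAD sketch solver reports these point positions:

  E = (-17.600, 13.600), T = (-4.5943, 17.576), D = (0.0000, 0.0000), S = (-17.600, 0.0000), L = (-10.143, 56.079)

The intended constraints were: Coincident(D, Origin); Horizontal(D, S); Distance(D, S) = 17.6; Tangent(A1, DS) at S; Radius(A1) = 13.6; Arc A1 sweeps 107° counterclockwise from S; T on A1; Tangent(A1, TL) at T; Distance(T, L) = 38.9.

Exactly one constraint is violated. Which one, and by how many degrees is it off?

Tangent(A1, TL) at T — off by 8.80°.

D = (0.00, 0.00) ✓; D.y = 0.00, S.y = 0.00 ✓; |DS| = 17.60 ✓; ∠(ES, SD) = 90.00° ✓; |ES| = 13.60 ✓; bearing(E→T) − bearing(E→S) = 107.0° ✓; |ET| = 13.60 ✓; ∠(ET, TL) = 98.80° ✗; |TL| = 38.90 ✓.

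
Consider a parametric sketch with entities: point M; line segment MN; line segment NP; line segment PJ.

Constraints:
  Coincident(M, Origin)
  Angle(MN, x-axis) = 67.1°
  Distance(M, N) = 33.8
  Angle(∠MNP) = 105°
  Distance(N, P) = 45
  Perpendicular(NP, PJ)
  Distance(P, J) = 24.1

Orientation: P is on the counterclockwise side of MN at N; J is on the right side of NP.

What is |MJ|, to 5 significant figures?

78.162

M is at the origin; MN runs at 67.1° with length 33.8, so N = 33.8·(cos 67.1°, sin 67.1°) = (13.152, 31.136). ∠MNP = 105.0°, so NP runs at 67.1° + (180° − 105.0°) = 142.10° from the x-axis; with |NP| = 45.0, P = N + 45.0·(cos 142.10°, sin 142.10°) = (-22.356, 58.779). NP ⟂ PJ; with |PJ| = 24.1 on the right of NP, J = P + 24.1·(0.61429, 0.78908) = (-7.5521, 77.796). Then |MJ| = |J − M| = 78.162.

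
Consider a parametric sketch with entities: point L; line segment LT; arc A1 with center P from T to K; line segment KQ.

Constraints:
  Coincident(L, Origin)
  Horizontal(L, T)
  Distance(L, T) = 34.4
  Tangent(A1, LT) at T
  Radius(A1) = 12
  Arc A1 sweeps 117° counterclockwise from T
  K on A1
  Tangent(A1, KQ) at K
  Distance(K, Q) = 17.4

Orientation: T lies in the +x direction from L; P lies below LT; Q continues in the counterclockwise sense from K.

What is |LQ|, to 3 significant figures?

45.7

L is at the origin; LT is horizontal with |LT| = 34.4 and T on the +x side, so T = (34.4, 0.00). Since A1 is tangent to LT there, PT ⟂ LT, so P = T + (0, -12) = (34.4, -12.0). On A1, T sits at bearing 90° from P; a 117° counterclockwise sweep puts K at bearing 207°, so K = P + 12.0·(cos 207°, sin 207°) = (23.7, -17.4). Since A1 is tangent to KQ there, PK ⟂ KQ, so KQ runs along (−sin 207°, cos 207°); with |KQ| = 17.4, Q = (31.6, -33.0). Then |LQ| = |Q − L| = 45.7.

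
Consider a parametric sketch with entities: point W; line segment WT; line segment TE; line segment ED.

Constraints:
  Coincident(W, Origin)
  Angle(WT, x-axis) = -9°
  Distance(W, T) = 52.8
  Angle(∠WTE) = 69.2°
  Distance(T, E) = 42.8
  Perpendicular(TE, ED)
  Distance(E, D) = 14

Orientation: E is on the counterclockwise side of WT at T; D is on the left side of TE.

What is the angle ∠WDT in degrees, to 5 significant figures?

73.890°

W is at the origin; WT runs at -9.0° with length 52.8, so T = 52.8·(cos -9.0°, sin -9.0°) = (52.150, -8.2597). ∠WTE = 69.2°, so TE runs at -9.0° + (180° − 69.2°) = 101.80° from the x-axis; with |TE| = 42.8, E = T + 42.8·(cos 101.80°, sin 101.80°) = (43.398, 33.636). TE ⟂ ED; with |ED| = 14.0 on the left of TE, D = E + 14.0·(-0.97887, -0.20450) = (29.693, 30.773). Then cos ∠WDT = DW·DT / (|DW||DT|), giving 73.890°.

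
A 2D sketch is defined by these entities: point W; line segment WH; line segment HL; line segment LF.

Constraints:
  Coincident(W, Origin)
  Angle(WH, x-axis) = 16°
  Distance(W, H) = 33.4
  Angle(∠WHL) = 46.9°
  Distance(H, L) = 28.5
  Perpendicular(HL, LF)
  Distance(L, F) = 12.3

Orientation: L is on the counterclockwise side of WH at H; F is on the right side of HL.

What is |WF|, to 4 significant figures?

37.12

∠WHL = 46.9°, so HL runs at 16.0° + (180° − 46.9°) = 149.1° from the x-axis; with |HL| = 28.5, L = H + 28.5·(cos 149.1°, sin 149.1°) = (7.651, 23.84). HL ⟂ LF; with |LF| = 12.3 on the right of HL, F = L + 12.3·(0.5135, 0.8581) = (13.97, 34.40). Then |WF| = |F − W| = 37.12.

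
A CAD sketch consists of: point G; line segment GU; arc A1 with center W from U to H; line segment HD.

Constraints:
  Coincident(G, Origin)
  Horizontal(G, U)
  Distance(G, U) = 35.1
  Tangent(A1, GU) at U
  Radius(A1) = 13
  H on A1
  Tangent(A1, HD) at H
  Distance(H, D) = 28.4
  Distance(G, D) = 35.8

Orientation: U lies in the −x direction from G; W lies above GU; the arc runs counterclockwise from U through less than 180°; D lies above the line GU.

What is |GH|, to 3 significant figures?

24.5

Checks: G.y = 0.00, U.y = 0.00 ✓; |GU| = 35.10 ✓; |WH| = 13.00 ✓; ∠(WH, HD) = 90.00° ✓; |HD| = 28.40 ✓; |GD| = 35.80 ✓.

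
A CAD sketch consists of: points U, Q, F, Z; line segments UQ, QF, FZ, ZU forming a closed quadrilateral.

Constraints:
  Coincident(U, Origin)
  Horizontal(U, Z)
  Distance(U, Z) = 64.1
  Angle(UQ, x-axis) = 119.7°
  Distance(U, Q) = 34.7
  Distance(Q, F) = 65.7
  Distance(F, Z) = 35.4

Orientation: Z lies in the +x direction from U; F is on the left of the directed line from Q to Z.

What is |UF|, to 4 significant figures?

57.97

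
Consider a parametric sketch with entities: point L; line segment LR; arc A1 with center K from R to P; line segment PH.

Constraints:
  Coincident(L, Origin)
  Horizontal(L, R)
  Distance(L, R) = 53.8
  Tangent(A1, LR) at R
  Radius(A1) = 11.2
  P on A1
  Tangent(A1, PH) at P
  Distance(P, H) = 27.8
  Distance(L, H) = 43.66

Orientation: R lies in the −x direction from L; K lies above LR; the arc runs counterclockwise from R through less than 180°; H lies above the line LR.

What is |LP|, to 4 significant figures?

44.28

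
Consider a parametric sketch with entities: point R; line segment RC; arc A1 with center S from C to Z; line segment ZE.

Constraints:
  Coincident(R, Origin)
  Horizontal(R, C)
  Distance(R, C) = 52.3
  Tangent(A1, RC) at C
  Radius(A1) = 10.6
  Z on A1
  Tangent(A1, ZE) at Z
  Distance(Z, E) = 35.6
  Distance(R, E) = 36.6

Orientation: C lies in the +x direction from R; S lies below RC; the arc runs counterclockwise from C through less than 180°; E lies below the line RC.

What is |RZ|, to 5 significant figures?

44.520

R is at the origin; RC is horizontal with |RC| = 52.3 and C on the +x side, so C = (52.300, 0.0000). Since A1 is tangent to RC there, SC ⟂ RC, so S = C + (0, -10.6) = (52.300, -10.600). Since SZ ⟂ ZE (tangency), |SE| = √(10.6² + 35.6²) = 37.145 regardless of where Z sits on A1. So E lies on both circle(R, 36.6) and circle(S, 37.145); the below-RC intersection is E = (20.726, -30.166). Z is the foot of the tangent from E: Z = (44.377, -3.5578).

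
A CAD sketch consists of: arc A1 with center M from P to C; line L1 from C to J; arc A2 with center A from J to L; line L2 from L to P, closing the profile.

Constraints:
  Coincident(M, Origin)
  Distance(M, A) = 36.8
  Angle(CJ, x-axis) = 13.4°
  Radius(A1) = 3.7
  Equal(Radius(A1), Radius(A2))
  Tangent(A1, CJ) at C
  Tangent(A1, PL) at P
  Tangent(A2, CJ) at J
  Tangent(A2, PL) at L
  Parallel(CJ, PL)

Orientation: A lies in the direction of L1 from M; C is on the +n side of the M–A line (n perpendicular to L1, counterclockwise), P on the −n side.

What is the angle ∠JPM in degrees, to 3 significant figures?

78.6°

The slot axis is L1's direction at 13.4°, so u = (cos 13.4°, sin 13.4°) = (0.973, 0.232) and n = (−sin 13.4°, cos 13.4°) = (-0.232, 0.973). M is at the origin and A lies 36.8 along u from M, so A = 36.8·u = (35.8, 8.53). Tangency of A1 to both parallel lines with radius 3.7 puts C and P at M ± 3.7·n: C = (-0.857, 3.60), P = (0.857, -3.60). Equal radii place J and L the same way about A: J = A + 3.7·n = (34.9, 12.1), L = A − 3.7·n = (36.7, 4.93). Then cos ∠JPM = PJ·PM / (|PJ||PM|), giving 78.6°.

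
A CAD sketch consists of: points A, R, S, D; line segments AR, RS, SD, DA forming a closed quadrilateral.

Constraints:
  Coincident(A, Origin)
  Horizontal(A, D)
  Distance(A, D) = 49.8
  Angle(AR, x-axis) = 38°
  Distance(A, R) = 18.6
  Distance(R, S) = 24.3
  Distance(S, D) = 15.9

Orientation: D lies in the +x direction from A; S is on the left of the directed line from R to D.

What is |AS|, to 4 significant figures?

40.65

Checks: |RS| = 24.30 ✓; |SD| = 15.90 ✓.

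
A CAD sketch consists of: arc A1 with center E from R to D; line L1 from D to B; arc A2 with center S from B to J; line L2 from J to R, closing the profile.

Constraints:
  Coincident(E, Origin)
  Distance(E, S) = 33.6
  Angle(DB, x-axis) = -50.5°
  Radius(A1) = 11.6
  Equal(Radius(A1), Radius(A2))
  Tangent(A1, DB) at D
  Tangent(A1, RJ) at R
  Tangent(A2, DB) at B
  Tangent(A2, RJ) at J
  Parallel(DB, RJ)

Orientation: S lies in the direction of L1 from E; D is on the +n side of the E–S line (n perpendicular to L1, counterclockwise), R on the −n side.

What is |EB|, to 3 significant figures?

35.5

The slot axis is L1's direction at -50.5°, so u = (cos -50.5°, sin -50.5°) = (0.636, -0.772) and n = (−sin -50.5°, cos -50.5°) = (0.772, 0.636). E is at the origin and S lies 33.6 along u from E, so S = 33.6·u = (21.4, -25.9). Tangency of A1 to both parallel lines with radius 11.6 puts D and R at E ± 11.6·n: D = (8.95, 7.38), R = (-8.95, -7.38). Equal radii place B and J the same way about S: B = S + 11.6·n = (30.3, -18.5), J = S − 11.6·n = (12.4, -33.3). Then |EB| = |B − E| = 35.5.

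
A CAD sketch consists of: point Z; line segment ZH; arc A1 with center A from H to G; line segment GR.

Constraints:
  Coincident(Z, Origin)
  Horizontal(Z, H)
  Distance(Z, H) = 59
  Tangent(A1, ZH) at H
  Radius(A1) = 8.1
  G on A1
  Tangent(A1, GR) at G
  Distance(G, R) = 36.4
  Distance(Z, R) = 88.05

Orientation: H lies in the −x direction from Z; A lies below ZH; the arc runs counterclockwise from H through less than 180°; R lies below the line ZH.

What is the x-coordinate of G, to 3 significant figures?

-66.7

Checks: |AH| = 8.100 ✓; |AG| = 8.100 ✓; ∠(AG, GR) = 90.00° ✓; |GR| = 36.40 ✓; |ZR| = 88.05 ✓.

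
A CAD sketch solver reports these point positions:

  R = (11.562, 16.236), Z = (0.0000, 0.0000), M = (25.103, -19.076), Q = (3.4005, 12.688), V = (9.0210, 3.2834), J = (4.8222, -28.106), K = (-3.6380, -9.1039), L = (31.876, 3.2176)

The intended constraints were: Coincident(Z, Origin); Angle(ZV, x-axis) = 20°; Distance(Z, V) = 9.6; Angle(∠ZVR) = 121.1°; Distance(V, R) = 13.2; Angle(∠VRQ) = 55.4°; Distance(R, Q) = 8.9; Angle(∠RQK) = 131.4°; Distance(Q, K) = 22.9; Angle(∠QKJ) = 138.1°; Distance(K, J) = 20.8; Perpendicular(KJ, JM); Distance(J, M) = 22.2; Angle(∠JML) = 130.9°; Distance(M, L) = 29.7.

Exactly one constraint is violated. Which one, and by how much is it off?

Distance(M, L) = 29.7 — off by 6.40.

Z = (0.00, 0.00) ✓; ZV at 20.00° ✓; |ZV| = 9.600 ✓; ∠ZVR = 121.1° ✓; |VR| = 13.20 ✓; ∠VRQ = 55.41° ✓; |RQ| = 8.899 ✓; ∠RQK = 131.4° ✓; |QK| = 22.90 ✓; ∠QKJ = 138.1° ✓; |KJ| = 20.80 ✓; ∠(KJ, JM) = 90.00° ✓; |JM| = 22.20 ✓; ∠JML = 130.9° ✓; |ML| = 23.30 ✗.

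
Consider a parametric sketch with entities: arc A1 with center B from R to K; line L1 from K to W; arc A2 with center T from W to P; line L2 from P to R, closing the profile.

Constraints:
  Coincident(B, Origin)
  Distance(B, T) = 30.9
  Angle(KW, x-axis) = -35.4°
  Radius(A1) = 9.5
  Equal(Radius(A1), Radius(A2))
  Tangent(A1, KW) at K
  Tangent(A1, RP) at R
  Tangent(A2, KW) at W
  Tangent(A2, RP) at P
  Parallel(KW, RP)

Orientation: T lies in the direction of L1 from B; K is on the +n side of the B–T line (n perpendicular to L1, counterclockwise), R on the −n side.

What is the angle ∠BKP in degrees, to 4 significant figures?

58.41°

The slot axis is L1's direction at -35.4°, so u = (cos -35.4°, sin -35.4°) = (0.8151, -0.5793) and n = (−sin -35.4°, cos -35.4°) = (0.5793, 0.8151). B is at the origin and T lies 30.9 along u from B, so T = 30.9·u = (25.19, -17.90). Tangency of A1 to both parallel lines with radius 9.5 puts K and R at B ± 9.5·n: K = (5.503, 7.744), R = (-5.503, -7.744). Equal radii place W and P the same way about T: W = T + 9.5·n = (30.69, -10.16), P = T − 9.5·n = (19.68, -25.64). Then cos ∠BKP = KB·KP / (|KB||KP|), giving 58.41°.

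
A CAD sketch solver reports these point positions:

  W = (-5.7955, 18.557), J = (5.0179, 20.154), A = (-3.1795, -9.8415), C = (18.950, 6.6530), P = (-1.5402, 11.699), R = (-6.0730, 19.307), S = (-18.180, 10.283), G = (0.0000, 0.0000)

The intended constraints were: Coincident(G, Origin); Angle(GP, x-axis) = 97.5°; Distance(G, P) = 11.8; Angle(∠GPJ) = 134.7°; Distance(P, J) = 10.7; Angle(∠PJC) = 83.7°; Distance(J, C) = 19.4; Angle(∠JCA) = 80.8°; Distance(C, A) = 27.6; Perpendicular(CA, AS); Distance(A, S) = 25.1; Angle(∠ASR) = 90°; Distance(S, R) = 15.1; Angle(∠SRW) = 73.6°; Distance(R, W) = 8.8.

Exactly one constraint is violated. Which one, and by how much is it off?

Distance(R, W) = 8.8 — off by 8.00.

G = (0.00, 0.00) ✓; GP at 97.50° ✓; |GP| = 11.80 ✓; ∠GPJ = 134.7° ✓; |PJ| = 10.70 ✓; ∠PJC = 83.70° ✓; |JC| = 19.40 ✓; ∠JCA = 80.80° ✓; |CA| = 27.60 ✓; ∠(CA, AS) = 90.00° ✓; |AS| = 25.10 ✓; ∠ASR = 90.00° ✓; |SR| = 15.10 ✓; ∠SRW = 73.61° ✓; |RW| = 0.7997 ✗.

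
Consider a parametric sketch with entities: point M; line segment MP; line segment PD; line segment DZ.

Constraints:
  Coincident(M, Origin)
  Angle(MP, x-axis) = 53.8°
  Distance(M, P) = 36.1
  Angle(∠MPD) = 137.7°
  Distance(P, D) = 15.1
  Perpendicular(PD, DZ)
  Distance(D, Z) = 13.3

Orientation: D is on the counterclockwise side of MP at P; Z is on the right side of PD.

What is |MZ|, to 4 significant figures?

56.22

M is at the origin; MP runs at 53.8° with length 36.1, so P = 36.1·(cos 53.8°, sin 53.8°) = (21.32, 29.13). ∠MPD = 137.7°, so PD runs at 53.8° + (180° − 137.7°) = 96.10° from the x-axis; with |PD| = 15.1, D = P + 15.1·(cos 96.10°, sin 96.10°) = (19.72, 44.15). The perpendicularity gives DZ at right angles to PD; with |DZ| = 13.3 on the right of PD, Z = D + 13.3·(0.9943, 0.1063) = (32.94, 45.56). Then |MZ| = |Z − M| = 56.22.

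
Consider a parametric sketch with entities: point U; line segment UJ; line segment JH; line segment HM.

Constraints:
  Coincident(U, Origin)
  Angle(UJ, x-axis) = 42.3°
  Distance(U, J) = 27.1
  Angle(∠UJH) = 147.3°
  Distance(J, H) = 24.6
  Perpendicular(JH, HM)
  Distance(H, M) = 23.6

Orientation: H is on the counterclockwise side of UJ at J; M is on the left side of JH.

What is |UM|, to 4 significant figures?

48.24

U is at the origin; UJ runs at 42.3° with length 27.1, so J = 27.1·(cos 42.3°, sin 42.3°) = (20.04, 18.24). ∠UJH = 147.3°, so JH runs at 42.3° + (180° − 147.3°) = 75.00° from the x-axis; with |JH| = 24.6, H = J + 24.6·(cos 75.00°, sin 75.00°) = (26.41, 42.00). JH ⟂ HM; with |HM| = 23.6 on the left of JH, M = H + 23.6·(-0.9659, 0.2588) = (3.615, 48.11). Then |UM| = |M − U| = 48.24.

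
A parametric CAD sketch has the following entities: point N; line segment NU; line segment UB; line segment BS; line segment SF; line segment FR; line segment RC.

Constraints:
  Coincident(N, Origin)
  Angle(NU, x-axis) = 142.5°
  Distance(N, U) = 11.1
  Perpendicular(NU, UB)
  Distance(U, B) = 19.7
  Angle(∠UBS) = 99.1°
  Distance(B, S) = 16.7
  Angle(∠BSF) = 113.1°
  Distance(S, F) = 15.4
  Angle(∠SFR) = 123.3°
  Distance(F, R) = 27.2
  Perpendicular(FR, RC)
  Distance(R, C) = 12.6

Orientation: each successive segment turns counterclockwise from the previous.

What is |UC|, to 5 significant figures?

10.401

∠SFR = 123.3° gives FR at 77.000° from the x-axis; with |FR| = 27.2, R = (11.238, 10.840). FR ⟂ RC, so RC runs at 167.00°; with |RC| = 12.6, C = (-1.0394, 13.674). Then |UC| = |C − U| = 10.401.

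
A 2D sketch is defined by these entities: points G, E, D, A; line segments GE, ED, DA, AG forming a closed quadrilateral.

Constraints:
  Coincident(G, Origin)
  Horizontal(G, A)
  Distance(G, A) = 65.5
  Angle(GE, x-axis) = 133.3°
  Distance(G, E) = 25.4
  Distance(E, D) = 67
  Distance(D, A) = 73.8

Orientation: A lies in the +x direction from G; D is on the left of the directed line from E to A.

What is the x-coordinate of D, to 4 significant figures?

30.72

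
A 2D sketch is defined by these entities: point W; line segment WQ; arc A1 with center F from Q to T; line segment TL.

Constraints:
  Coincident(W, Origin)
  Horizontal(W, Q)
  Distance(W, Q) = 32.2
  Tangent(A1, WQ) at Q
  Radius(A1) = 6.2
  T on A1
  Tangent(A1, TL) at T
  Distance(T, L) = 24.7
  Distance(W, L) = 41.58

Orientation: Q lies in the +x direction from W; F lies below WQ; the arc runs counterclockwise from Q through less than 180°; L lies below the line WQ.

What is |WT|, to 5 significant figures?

26.826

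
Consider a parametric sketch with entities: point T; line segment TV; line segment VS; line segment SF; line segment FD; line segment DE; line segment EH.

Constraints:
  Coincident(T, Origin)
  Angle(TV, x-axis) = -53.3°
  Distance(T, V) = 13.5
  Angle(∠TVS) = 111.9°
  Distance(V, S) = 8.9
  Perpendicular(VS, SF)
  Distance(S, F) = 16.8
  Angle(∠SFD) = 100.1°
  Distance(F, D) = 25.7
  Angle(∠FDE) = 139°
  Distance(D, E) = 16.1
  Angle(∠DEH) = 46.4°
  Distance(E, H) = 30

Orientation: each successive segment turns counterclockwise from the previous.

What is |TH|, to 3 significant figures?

8.38

T is at the origin; TV runs at -53.3° with length 13.5, so V = (8.07, -10.8). ∠TVS = 111.9° gives VS at 14.8° from the x-axis; with |VS| = 8.9, S = (16.7, -8.55). VS ⟂ SF, so SF runs at 105°; with |SF| = 16.8, F = (12.4, 7.69). ∠SFD = 100.1° gives FD at -175° from the x-axis; with |FD| = 25.7, D = (-13.2, 5.59). ∠FDE = 139.0° gives DE at -134° from the x-axis; with |DE| = 16.1, E = (-24.5, -5.94). ∠DEH = 46.4° gives EH at -0.700° from the x-axis; with |EH| = 30.0, H = (5.52, -6.30). Then |TH| = |H − T| = 8.38.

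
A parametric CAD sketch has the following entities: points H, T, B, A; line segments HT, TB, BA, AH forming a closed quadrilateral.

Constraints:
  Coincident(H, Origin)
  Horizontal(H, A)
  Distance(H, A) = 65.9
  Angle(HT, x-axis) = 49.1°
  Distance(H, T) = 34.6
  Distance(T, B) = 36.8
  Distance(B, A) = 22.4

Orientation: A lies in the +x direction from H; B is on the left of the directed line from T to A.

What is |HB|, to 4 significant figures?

62.88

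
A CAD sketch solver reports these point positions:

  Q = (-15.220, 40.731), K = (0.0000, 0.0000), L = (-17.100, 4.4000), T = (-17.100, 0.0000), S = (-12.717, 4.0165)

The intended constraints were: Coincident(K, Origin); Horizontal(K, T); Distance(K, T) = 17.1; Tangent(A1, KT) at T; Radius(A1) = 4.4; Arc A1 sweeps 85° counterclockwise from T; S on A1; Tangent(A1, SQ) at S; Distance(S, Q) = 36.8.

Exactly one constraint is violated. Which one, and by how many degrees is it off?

Tangent(A1, SQ) at S — off by 8.90°.

K = (0.00, 0.00) ✓; K.y = 0.00, T.y = 0.00 ✓; |KT| = 17.10 ✓; ∠(LT, TK) = 90.00° ✓; |LT| = 4.400 ✓; bearing(L→S) − bearing(L→T) = 85.00° ✓; |LS| = 4.400 ✓; ∠(LS, SQ) = 81.10° ✗; |SQ| = 36.80 ✓.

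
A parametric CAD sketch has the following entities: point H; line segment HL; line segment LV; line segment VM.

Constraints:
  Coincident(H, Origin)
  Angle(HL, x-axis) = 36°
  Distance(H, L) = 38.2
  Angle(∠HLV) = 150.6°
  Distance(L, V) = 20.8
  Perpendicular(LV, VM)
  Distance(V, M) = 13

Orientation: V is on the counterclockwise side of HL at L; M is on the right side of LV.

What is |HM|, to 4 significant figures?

62.71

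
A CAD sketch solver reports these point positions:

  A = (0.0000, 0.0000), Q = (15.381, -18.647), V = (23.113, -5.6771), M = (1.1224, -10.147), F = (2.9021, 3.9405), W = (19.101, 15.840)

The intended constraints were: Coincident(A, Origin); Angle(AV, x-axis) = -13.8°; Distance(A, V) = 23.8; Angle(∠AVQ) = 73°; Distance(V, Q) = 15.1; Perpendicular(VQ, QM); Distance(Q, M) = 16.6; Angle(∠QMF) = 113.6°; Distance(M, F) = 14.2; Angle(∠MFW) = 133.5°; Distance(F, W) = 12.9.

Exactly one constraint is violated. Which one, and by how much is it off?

Distance(F, W) = 12.9 — off by 7.20.

A = (0.00, 0.00) ✓; AV at -13.80° ✓; |AV| = 23.80 ✓; ∠AVQ = 73.00° ✓; |VQ| = 15.10 ✓; ∠(VQ, QM) = 90.00° ✓; |QM| = 16.60 ✓; ∠QMF = 113.6° ✓; |MF| = 14.20 ✓; ∠MFW = 133.5° ✓; |FW| = 20.10 ✗.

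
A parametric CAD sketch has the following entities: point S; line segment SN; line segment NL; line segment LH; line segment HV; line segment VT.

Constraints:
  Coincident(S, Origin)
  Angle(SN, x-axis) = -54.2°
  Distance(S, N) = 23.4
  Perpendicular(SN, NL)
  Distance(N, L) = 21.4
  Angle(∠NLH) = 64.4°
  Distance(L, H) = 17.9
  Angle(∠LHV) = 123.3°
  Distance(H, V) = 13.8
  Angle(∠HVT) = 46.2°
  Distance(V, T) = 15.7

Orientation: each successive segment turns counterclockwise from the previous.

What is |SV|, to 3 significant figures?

5.41

S is at the origin; SN runs at -54.2° with length 23.4, so N = (13.7, -19.0). SN is perpendicular to NL, so NL runs at 35.8°; with |NL| = 21.4, L = (31.0, -6.46). ∠NLH = 64.4° gives LH at 151° from the x-axis; with |LH| = 17.9, H = (15.3, 2.11). ∠LHV = 123.3° gives HV at -152° from the x-axis; with |HV| = 13.8, V = (3.16, -4.39). Then |SV| = |V − S| = 5.41.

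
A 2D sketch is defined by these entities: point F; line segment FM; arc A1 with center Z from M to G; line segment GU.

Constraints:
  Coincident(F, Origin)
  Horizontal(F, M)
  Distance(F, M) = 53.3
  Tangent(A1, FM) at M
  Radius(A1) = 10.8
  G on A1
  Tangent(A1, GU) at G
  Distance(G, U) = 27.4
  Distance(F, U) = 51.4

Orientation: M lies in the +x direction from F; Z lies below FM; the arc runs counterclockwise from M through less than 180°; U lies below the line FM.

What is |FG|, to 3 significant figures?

43.6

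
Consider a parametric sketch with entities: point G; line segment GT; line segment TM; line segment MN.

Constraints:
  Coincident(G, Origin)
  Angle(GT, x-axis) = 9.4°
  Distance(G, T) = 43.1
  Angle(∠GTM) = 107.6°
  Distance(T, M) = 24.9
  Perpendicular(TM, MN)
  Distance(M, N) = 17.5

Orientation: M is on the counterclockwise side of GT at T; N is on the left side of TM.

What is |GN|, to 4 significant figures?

44.67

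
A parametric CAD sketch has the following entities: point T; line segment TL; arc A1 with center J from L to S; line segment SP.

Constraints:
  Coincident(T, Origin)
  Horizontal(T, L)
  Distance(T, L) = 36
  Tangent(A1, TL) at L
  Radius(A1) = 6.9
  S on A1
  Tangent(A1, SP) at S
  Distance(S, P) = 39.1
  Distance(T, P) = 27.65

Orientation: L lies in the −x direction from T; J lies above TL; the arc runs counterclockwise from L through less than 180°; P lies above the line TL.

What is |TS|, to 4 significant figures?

31.49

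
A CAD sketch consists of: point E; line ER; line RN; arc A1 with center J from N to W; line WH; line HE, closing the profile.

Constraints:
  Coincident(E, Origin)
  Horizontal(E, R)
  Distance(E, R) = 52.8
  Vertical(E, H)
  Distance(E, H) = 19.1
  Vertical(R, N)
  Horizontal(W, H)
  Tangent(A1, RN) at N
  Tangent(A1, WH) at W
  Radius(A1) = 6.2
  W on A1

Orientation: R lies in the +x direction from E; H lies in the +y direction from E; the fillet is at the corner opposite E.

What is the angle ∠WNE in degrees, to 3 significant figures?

58.7°

E is at the origin; E and R share the same y with |ER| = 52.8 and R on the +x side, so R = (52.8, 0.00). E and H share the same x with |EH| = 19.1 and H on the +y side, so H = (0.00, 19.1). The virtual corner opposite E is at (52.8, 19.1). The tangent condition forces JN to be normal to RN and tangency of A1 to WH means the radius JW is perpendicular to WH, with radius 6.2, so the center J sits 6.2 in from both sides at J = (46.6, 12.9). That places the tangent points at N = (52.8, 12.9) on RN and W = (46.6, 19.1) on WH. Then cos ∠WNE = NW·NE / (|NW||NE|), giving 58.7°.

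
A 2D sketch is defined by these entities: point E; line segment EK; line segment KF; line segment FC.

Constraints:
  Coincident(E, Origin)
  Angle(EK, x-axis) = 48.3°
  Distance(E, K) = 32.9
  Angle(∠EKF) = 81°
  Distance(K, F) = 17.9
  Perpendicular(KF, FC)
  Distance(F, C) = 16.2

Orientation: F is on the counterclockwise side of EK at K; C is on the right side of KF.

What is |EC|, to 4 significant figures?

50.34

∠EKF = 81.0°, so KF runs at 48.3° + (180° − 81.0°) = 147.3° from the x-axis; with |KF| = 17.9, F = K + 17.9·(cos 147.3°, sin 147.3°) = (6.823, 34.23). The perpendicularity gives FC at right angles to KF; with |FC| = 16.2 on the right of KF, C = F + 16.2·(0.5402, 0.8415) = (15.57, 47.87). Then |EC| = |C − E| = 50.34.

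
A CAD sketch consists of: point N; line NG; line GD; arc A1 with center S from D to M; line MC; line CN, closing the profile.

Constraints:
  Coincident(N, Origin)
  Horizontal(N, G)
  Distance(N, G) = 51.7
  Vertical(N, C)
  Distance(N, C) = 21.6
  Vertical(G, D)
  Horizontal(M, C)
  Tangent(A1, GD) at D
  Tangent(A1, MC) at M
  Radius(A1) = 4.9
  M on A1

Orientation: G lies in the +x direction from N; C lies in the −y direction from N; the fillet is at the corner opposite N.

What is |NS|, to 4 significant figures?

49.69

N is at the origin; NG is horizontal with |NG| = 51.7 and G on the +x side, so G = (51.70, 0.000). NC is vertical with |NC| = 21.6 and C on the −y side, so C = (0.000, -21.60). The virtual corner opposite N is at (51.70, -21.60). Since A1 is tangent to GD there, SD ⟂ GD and A1 meets MC tangentially, so SM is at right angles to MC, with radius 4.9, so the center S sits 4.9 in from both sides at S = (46.80, -16.70). Then |NS| = |S − N| = 49.69.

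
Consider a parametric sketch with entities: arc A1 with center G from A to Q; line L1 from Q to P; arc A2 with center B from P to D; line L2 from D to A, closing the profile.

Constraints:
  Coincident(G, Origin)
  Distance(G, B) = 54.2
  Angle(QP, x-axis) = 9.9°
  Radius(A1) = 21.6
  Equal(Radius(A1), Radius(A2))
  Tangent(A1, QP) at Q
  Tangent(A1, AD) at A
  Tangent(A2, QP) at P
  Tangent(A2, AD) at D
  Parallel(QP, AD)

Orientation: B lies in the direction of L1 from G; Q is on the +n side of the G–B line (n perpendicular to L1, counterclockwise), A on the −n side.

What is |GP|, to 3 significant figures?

58.3

The slot axis is L1's direction at 9.9°, so u = (cos 9.9°, sin 9.9°) = (0.985, 0.172) and n = (−sin 9.9°, cos 9.9°) = (-0.172, 0.985). G is at the origin and B lies 54.2 along u from G, so B = 54.2·u = (53.4, 9.32). Tangency of A1 to both parallel lines with radius 21.6 puts Q and A at G ± 21.6·n: Q = (-3.71, 21.3), A = (3.71, -21.3). Equal radii place P and D the same way about B: P = B + 21.6·n = (49.7, 30.6), D = B − 21.6·n = (57.1, -12.0). Then |GP| = |P − G| = 58.3.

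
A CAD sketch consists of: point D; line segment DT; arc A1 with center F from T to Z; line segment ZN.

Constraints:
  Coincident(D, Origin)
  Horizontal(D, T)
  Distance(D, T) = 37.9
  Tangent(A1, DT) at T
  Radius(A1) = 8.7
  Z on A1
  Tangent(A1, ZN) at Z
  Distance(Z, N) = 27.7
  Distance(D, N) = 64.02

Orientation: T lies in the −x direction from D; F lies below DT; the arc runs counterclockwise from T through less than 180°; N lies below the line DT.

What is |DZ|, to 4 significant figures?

46.42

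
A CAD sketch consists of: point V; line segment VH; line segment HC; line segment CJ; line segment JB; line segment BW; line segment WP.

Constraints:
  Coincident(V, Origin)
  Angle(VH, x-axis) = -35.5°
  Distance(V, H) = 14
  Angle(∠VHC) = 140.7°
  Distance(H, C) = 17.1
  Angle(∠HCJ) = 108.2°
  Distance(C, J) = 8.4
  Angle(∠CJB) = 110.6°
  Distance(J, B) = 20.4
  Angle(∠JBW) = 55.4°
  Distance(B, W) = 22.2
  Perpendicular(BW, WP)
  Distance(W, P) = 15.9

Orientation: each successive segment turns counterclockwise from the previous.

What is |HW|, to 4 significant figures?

2.595

V is at the origin; VH runs at -35.5° with length 14.0, so H = (11.40, -8.130). ∠VHC = 140.7° gives HC at 3.800° from the x-axis; with |HC| = 17.1, C = (28.46, -6.997). ∠HCJ = 108.2° gives CJ at 75.60° from the x-axis; with |CJ| = 8.4, J = (30.55, 1.140). ∠CJB = 110.6° gives JB at 145.0° from the x-axis; with |JB| = 20.4, B = (13.84, 12.84). ∠JBW = 55.4° gives BW at -90.40° from the x-axis; with |BW| = 22.2, W = (13.68, -9.359). Then |HW| = |W − H| = 2.595.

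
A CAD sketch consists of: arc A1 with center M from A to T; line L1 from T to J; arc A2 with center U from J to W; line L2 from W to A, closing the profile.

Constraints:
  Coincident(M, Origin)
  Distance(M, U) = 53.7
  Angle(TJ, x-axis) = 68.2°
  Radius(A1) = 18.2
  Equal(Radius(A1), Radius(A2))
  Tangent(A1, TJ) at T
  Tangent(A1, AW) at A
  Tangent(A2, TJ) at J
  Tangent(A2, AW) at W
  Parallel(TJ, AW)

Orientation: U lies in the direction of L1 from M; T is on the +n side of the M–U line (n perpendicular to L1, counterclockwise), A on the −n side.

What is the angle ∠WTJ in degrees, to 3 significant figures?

34.1°

Tangency of A1 to both parallel lines with radius 18.2 puts T and A at M ± 18.2·n: T = (-16.9, 6.76), A = (16.9, -6.76). Equal radii place J and W the same way about U: J = U + 18.2·n = (3.04, 56.6), W = U − 18.2·n = (36.8, 43.1). Then cos ∠WTJ = TW·TJ / (|TW||TJ|), giving 34.1°.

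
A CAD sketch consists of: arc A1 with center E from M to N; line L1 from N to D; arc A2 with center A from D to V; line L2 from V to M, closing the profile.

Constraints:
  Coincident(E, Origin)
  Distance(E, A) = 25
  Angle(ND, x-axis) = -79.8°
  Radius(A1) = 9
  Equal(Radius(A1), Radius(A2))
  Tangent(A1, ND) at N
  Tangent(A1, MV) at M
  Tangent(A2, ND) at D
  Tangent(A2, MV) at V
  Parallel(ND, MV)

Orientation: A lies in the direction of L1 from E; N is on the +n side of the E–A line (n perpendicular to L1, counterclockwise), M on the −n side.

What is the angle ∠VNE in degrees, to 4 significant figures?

54.25°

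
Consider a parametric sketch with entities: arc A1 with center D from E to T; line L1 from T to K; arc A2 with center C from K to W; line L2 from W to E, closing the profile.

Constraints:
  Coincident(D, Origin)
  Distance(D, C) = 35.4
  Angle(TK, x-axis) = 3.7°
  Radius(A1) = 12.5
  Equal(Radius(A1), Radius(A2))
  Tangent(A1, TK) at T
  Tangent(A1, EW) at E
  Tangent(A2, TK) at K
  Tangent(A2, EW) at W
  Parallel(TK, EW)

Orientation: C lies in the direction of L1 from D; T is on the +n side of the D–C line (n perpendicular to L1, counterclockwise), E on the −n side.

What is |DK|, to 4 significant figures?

37.54

The slot axis is L1's direction at 3.7°, so u = (cos 3.7°, sin 3.7°) = (0.9979, 0.06453) and n = (−sin 3.7°, cos 3.7°) = (-0.06453, 0.9979). D is at the origin and C lies 35.4 along u from D, so C = 35.4·u = (35.33, 2.284). Tangency of A1 to both parallel lines with radius 12.5 puts T and E at D ± 12.5·n: T = (-0.8067, 12.47), E = (0.8067, -12.47). Equal radii place K and W the same way about C: K = C + 12.5·n = (34.52, 14.76), W = C − 12.5·n = (36.13, -10.19). Then |DK| = |K − D| = 37.54.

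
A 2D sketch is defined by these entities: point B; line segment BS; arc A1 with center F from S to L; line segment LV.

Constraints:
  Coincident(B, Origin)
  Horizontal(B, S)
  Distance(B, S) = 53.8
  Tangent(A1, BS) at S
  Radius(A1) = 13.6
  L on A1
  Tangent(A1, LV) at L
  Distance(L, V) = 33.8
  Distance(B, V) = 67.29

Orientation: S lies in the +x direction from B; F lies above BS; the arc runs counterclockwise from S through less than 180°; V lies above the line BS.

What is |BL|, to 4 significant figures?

68.42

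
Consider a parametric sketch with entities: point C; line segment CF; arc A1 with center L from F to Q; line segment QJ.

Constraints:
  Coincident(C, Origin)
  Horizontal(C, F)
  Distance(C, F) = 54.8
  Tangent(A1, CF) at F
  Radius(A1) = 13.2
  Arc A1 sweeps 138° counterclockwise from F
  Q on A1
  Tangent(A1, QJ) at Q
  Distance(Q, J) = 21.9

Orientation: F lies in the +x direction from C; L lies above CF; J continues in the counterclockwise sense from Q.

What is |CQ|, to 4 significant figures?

67.66

C is at the origin; C and F share the same y with |CF| = 54.8 and F on the +x side, so F = (54.80, 0.000). The tangent condition forces LF to be normal to CF, so L = F + (0, 13.2) = (54.80, 13.20). On A1, F sits at bearing -90° from L; a 138° counterclockwise sweep puts Q at bearing 48°, so Q = L + 13.2·(cos 48°, sin 48°) = (63.63, 23.01). Then |CQ| = |Q − C| = 67.66.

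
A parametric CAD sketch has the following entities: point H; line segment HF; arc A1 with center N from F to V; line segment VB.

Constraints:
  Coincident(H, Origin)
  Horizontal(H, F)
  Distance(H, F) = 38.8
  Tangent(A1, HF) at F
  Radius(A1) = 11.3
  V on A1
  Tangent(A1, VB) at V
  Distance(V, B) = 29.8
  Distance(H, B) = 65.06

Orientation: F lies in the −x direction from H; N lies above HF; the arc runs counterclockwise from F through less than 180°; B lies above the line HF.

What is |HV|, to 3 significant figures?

35.9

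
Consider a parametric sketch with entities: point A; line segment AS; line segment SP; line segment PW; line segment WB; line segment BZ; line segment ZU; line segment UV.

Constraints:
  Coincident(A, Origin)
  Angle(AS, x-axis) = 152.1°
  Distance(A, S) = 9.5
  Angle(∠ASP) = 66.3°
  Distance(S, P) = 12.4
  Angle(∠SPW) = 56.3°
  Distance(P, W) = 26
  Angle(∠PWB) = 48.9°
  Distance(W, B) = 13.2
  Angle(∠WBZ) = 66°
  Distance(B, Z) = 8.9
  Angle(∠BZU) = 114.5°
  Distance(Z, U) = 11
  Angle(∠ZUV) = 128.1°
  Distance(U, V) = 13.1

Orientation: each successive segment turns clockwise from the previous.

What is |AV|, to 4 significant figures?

23.32

A is at the origin; AS runs at 152.1° with length 9.5, so S = (-8.396, 4.445). ∠ASP = 66.3° gives SP at 38.40° from the x-axis; with |SP| = 12.4, P = (1.322, 12.15). ∠SPW = 56.3° gives PW at -85.30° from the x-axis; with |PW| = 26.0, W = (3.452, -13.77). ∠PWB = 48.9° gives WB at 143.6° from the x-axis; with |WB| = 13.2, B = (-7.172, -5.932). ∠WBZ = 66.0° gives BZ at 29.60° from the x-axis; with |BZ| = 8.9, Z = (0.5663, -1.536). ∠BZU = 114.5° gives ZU at -35.90° from the x-axis; with |ZU| = 11.0, U = (9.477, -7.986). ∠ZUV = 128.1° gives UV at -87.80° from the x-axis; with |UV| = 13.1, V = (9.980, -21.08). Then |AV| = |V − A| = 23.32.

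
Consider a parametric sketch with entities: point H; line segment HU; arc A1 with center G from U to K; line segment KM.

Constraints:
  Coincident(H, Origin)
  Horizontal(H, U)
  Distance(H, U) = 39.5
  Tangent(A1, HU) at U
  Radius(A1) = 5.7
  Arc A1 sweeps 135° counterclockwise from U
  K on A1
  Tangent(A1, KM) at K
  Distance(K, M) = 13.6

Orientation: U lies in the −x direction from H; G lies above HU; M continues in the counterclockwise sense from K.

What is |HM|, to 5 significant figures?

49.062

H is at the origin; HU is horizontal with |HU| = 39.5 and U on the −x side, so U = (-39.500, 0.0000). A1 meets HU tangentially, so GU is at right angles to HU, so G = U + (0, 5.7) = (-39.500, 5.7000). On A1, U sits at bearing -90° from G; a 135° counterclockwise sweep puts K at bearing 45°, so K = G + 5.7·(cos 45°, sin 45°) = (-35.469, 9.7305). Since A1 is tangent to KM there, GK ⟂ KM, so KM runs along (−sin 45°, cos 45°); with |KM| = 13.6, M = (-45.086, 19.347). Then |HM| = |M − H| = 49.062.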